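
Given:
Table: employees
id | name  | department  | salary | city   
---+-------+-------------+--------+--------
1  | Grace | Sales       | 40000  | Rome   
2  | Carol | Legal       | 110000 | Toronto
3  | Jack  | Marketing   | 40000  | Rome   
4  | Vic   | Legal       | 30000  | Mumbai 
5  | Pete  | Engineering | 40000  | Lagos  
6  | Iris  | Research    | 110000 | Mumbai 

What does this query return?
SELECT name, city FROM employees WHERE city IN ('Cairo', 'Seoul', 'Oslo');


Filtering: city IN ('Cairo', 'Seoul', 'Oslo')
Matching: 0 rows

Empty result set (0 rows)


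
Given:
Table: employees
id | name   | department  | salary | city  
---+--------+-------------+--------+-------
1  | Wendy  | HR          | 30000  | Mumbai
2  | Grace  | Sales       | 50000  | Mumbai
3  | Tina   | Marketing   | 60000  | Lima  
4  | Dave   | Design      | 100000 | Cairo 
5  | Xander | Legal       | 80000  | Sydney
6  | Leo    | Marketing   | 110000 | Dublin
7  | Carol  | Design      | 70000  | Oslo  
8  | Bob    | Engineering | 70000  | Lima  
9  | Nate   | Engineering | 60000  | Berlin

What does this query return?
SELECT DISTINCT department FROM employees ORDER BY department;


All 'department' values (row order): HR, Sales, Marketing, Design, Legal, Marketing, Design, Engineering, Engineering
Removing duplicates leaves 6 unique value(s).

6 values:
Design
Engineering
HR
Legal
Marketing
Sales


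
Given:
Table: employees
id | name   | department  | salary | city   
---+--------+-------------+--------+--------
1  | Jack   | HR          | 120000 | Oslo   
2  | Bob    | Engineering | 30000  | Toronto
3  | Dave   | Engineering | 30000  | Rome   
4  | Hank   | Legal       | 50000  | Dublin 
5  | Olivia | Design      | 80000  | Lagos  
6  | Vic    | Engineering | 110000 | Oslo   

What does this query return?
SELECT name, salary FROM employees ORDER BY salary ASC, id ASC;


Sorting by salary ASC, then id ASC for ties

6 rows:
Bob, 30000
Dave, 30000
Hank, 50000
Olivia, 80000
Vic, 110000
Jack, 120000


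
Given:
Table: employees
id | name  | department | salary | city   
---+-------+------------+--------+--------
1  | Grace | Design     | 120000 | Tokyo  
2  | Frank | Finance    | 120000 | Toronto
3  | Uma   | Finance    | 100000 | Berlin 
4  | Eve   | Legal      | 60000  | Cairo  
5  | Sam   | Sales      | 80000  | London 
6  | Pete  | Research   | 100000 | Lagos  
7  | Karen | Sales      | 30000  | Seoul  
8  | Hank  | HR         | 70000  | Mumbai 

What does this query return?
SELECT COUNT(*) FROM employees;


COUNT(*) counts all rows

8


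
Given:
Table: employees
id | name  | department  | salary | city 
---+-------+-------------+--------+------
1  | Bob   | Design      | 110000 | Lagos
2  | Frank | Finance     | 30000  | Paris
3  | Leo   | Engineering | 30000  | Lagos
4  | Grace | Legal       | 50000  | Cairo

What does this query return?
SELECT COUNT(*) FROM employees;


COUNT(*) counts all rows

4


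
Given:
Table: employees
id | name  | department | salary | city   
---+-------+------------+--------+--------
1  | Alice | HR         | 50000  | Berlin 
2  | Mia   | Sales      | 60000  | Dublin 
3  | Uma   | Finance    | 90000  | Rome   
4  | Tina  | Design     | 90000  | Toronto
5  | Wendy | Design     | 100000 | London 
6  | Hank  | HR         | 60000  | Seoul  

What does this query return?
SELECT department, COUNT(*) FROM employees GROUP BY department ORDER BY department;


Assigning each row to its department group:
  Alice -> HR
  Mia -> Sales
  Uma -> Finance
  Tina -> Design
  Wendy -> Design
  Hank -> HR


4 groups:
Design, 2
Finance, 1
HR, 2
Sales, 1


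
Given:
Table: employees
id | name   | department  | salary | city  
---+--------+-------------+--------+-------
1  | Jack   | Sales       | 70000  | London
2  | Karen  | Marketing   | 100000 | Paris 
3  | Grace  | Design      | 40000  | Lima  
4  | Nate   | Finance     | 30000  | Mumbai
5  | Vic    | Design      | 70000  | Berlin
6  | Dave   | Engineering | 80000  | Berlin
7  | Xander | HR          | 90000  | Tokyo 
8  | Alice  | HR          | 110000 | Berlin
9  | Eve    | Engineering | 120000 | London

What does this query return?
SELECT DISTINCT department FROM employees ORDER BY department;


All 'department' values (row order): Sales, Marketing, Design, Finance, Design, Engineering, HR, HR, Engineering
Removing duplicates leaves 6 unique value(s).

6 values:
Design
Engineering
Finance
HR
Marketing
Sales


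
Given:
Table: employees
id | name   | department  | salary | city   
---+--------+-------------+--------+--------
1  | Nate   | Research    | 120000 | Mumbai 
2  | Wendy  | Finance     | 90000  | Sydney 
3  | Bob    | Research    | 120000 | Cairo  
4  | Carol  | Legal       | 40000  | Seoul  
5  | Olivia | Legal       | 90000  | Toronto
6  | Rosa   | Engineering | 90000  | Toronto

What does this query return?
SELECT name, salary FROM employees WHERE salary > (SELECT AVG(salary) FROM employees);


Subquery: AVG(salary) = 91666.67
Filtering: salary > 91666.67
  Nate (120000) -> MATCH
  Bob (120000) -> MATCH


2 rows:
Nate, 120000
Bob, 120000


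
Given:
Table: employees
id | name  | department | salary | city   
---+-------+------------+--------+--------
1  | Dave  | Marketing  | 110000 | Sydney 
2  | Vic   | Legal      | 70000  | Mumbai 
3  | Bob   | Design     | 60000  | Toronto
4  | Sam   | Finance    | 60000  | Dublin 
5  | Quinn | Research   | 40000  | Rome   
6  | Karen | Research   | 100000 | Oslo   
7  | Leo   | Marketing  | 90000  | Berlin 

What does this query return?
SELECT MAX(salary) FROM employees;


Salaries: 110000, 70000, 60000, 60000, 40000, 100000, 90000
MAX = 110000

110000


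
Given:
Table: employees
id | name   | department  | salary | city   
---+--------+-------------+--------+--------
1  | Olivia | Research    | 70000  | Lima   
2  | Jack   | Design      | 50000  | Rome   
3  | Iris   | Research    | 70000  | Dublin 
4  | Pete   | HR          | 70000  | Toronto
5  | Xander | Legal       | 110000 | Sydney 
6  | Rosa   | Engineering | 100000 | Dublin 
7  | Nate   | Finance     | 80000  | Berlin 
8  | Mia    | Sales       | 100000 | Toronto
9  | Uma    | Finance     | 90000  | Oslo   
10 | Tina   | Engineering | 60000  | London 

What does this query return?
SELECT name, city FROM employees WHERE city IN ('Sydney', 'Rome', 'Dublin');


Filtering: city IN ('Sydney', 'Rome', 'Dublin')
Matching: 4 rows

4 rows:
Jack, Rome
Iris, Dublin
Xander, Sydney
Rosa, Dublin


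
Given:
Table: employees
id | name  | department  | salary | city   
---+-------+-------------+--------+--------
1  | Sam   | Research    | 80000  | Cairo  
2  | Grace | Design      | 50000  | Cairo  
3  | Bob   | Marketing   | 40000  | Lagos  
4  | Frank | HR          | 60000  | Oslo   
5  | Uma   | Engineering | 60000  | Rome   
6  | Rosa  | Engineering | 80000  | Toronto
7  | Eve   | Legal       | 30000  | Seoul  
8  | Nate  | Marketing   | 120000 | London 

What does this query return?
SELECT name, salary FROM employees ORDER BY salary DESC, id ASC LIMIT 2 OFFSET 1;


Sort by salary DESC (id ASC tiebreak), then skip 1 and take 2
Rows 2 through 3

2 rows:
Sam, 80000
Rosa, 80000


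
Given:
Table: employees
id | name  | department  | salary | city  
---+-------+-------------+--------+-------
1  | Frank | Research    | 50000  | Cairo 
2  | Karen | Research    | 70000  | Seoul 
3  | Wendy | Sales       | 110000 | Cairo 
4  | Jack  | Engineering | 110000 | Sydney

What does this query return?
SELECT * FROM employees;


SELECT * returns all 4 rows with all columns

4 rows:
1, Frank, Research, 50000, Cairo
2, Karen, Research, 70000, Seoul
3, Wendy, Sales, 110000, Cairo
4, Jack, Engineering, 110000, Sydney


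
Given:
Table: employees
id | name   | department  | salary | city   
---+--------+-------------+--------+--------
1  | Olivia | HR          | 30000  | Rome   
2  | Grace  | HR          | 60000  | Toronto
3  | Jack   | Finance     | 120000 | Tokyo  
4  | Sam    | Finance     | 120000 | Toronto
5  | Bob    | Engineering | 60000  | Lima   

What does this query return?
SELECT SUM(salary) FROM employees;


SUM(salary) = 30000 + 60000 + 120000 + 120000 + 60000 = 390000

390000


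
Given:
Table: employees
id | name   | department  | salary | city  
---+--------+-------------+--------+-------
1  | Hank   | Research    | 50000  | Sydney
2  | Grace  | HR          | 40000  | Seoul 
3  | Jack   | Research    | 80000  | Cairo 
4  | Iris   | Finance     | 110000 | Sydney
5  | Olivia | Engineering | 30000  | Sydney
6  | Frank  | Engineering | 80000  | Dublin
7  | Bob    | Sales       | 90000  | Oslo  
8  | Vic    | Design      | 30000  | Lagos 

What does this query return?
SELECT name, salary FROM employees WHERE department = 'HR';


Filtering: department = 'HR'
Matching rows: 1

1 rows:
Grace, 40000


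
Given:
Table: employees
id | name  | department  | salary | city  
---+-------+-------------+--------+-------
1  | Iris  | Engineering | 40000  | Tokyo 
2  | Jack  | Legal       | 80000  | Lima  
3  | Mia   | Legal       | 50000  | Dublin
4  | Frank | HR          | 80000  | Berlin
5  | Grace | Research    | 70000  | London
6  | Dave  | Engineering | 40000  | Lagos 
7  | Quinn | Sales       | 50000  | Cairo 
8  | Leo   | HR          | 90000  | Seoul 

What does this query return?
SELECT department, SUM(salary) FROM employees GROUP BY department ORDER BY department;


Summing salary within each department:
  Engineering: 40000 + 40000 = 80000
  HR: 80000 + 90000 = 170000
  Legal: 80000 + 50000 = 130000
  Research: 70000 = 70000
  Sales: 50000 = 50000


5 groups:
Engineering, 80000
HR, 170000
Legal, 130000
Research, 70000
Sales, 50000


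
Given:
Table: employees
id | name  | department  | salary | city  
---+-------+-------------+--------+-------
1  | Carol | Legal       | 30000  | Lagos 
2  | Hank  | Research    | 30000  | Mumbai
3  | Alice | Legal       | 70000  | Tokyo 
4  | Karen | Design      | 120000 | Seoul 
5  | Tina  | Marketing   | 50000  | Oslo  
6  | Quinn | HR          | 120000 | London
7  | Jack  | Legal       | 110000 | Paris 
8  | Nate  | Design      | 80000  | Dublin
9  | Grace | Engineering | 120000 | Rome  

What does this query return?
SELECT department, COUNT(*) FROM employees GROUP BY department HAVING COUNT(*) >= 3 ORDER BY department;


Groups with count >= 3:
  Legal: 3 -> PASS
  Design: 2 -> filtered out
  Engineering: 1 -> filtered out
  HR: 1 -> filtered out
  Marketing: 1 -> filtered out
  Research: 1 -> filtered out


1 groups:
Legal, 3


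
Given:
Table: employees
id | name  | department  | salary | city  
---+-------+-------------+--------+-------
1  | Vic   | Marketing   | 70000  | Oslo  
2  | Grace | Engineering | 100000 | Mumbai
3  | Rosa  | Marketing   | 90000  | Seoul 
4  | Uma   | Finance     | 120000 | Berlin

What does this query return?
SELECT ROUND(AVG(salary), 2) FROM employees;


SUM(salary) = 380000
COUNT = 4
ROUND(AVG, 2) = ROUND(380000 / 4, 2) = 95000.0

95000.0


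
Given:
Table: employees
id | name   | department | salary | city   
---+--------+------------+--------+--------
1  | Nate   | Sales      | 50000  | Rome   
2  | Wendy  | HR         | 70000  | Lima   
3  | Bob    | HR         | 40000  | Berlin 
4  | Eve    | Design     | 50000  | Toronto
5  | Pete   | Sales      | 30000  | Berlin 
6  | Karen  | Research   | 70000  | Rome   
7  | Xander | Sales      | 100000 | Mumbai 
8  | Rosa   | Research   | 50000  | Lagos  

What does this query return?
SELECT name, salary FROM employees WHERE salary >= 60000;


Filtering: salary >= 60000
Matching: 3 rows

3 rows:
Wendy, 70000
Karen, 70000
Xander, 100000


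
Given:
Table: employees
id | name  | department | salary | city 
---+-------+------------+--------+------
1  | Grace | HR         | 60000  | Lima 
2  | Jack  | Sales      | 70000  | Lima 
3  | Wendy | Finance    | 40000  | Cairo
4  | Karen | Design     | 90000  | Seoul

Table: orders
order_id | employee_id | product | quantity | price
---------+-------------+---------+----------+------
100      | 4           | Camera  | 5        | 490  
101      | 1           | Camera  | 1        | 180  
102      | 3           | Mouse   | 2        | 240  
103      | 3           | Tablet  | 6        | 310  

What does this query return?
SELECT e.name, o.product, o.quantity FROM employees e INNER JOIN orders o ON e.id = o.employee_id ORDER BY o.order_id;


Joining employees.id = orders.employee_id:
  employee Karen (id=4) -> order Camera
  employee Grace (id=1) -> order Camera
  employee Wendy (id=3) -> order Mouse
  employee Wendy (id=3) -> order Tablet


4 rows:
Karen, Camera, 5
Grace, Camera, 1
Wendy, Mouse, 2
Wendy, Tablet, 6


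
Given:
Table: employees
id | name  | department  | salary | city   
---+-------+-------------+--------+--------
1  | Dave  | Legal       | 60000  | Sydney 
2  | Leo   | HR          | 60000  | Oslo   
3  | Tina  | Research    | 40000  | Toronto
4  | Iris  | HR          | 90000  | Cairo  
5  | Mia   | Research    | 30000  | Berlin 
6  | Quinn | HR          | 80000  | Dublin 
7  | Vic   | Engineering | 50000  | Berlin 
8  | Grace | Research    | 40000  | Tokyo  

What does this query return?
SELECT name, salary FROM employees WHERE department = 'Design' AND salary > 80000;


Filtering: department = 'Design' AND salary > 80000
Matching: 0 rows

Empty result set (0 rows)


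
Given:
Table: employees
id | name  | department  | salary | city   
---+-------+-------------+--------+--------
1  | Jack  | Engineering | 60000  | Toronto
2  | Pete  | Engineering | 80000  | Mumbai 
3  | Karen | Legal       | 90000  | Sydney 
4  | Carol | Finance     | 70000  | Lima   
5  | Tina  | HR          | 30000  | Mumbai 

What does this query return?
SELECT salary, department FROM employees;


Projecting columns: salary, department

5 rows:
60000, Engineering
80000, Engineering
90000, Legal
70000, Finance
30000, HR


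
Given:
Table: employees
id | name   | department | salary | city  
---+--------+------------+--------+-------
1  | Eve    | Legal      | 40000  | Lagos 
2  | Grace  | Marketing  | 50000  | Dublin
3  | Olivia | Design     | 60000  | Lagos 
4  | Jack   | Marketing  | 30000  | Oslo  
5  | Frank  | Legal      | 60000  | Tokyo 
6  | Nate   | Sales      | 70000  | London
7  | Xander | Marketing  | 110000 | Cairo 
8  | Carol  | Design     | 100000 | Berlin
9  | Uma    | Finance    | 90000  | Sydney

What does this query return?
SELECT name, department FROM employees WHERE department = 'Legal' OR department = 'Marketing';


Filtering: department = 'Legal' OR 'Marketing'
Matching: 5 rows

5 rows:
Eve, Legal
Grace, Marketing
Jack, Marketing
Frank, Legal
Xander, Marketing


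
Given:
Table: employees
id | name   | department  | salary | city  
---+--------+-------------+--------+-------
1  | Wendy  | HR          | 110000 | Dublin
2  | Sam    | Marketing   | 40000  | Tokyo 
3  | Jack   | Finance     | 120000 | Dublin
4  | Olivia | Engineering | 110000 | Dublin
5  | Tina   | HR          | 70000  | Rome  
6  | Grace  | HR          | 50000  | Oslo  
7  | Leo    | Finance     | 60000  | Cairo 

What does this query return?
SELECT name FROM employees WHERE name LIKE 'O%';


LIKE 'O%' matches names starting with 'O'
Matching: 1

1 rows:
Olivia


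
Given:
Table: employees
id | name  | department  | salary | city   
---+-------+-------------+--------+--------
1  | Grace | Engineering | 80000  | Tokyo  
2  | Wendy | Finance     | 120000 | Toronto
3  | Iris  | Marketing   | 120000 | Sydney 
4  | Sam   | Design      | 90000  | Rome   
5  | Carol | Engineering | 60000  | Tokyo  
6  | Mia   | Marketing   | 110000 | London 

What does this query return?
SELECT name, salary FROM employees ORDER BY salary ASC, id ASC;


Sorting by salary ASC, then id ASC for ties

6 rows:
Carol, 60000
Grace, 80000
Sam, 90000
Mia, 110000
Wendy, 120000
Iris, 120000


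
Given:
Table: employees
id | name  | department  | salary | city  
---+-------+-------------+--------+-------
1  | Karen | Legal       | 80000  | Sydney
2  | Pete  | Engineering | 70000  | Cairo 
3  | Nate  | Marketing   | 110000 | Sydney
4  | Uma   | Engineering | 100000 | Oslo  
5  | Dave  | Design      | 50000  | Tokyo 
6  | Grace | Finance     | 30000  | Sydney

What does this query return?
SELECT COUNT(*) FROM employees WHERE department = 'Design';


Counting rows where department = 'Design'
  Dave -> MATCH


1


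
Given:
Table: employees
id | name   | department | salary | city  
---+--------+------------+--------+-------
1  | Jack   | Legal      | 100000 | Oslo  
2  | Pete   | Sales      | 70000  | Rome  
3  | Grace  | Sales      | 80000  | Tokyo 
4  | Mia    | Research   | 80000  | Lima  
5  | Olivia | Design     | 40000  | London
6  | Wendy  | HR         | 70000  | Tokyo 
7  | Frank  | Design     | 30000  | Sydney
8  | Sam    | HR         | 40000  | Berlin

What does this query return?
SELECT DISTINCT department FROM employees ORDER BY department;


All 'department' values (row order): Legal, Sales, Sales, Research, Design, HR, Design, HR
Removing duplicates leaves 5 unique value(s).

5 values:
Design
HR
Legal
Research
Sales


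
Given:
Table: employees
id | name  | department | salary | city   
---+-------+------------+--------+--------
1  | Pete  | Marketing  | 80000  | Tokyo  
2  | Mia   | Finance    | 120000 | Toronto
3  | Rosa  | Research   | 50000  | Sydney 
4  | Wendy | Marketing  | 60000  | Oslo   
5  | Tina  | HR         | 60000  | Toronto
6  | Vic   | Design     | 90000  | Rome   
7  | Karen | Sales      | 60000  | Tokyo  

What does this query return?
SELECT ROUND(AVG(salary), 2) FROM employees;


SUM(salary) = 520000
COUNT = 7
ROUND(AVG, 2) = ROUND(520000 / 7, 2) = 74285.71

74285.71


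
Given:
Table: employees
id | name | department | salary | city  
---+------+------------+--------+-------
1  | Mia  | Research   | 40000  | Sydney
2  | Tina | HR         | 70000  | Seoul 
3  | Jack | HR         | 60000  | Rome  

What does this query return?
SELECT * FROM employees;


SELECT * returns all 3 rows with all columns

3 rows:
1, Mia, Research, 40000, Sydney
2, Tina, HR, 70000, Seoul
3, Jack, HR, 60000, Rome


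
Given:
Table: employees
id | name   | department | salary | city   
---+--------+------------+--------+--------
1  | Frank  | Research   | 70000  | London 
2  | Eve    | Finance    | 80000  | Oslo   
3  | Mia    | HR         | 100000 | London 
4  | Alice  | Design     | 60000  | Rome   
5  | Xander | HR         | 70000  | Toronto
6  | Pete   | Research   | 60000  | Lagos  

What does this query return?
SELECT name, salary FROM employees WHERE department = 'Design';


Filtering: department = 'Design'
Matching rows: 1

1 rows:
Alice, 60000


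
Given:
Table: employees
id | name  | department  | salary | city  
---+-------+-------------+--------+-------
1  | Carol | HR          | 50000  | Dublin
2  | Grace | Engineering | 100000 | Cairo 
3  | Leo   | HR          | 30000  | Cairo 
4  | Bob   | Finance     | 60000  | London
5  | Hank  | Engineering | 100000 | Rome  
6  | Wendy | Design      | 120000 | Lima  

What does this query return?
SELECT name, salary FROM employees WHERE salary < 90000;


Filtering: salary < 90000
Matching: 3 rows

3 rows:
Carol, 50000
Leo, 30000
Bob, 60000


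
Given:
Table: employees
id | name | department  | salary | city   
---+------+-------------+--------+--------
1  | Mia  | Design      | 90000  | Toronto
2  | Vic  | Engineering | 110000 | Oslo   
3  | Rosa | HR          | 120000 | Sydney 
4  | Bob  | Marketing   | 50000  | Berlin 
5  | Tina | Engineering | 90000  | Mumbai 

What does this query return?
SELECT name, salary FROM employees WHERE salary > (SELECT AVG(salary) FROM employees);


Subquery: AVG(salary) = 92000.0
Filtering: salary > 92000.0
  Vic (110000) -> MATCH
  Rosa (120000) -> MATCH


2 rows:
Vic, 110000
Rosa, 120000


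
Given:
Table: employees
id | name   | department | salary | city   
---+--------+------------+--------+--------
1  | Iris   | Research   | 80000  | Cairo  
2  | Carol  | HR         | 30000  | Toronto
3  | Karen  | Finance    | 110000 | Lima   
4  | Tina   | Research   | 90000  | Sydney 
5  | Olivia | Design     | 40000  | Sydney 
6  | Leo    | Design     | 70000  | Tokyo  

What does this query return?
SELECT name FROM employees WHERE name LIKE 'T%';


LIKE 'T%' matches names starting with 'T'
Matching: 1

1 rows:
Tina


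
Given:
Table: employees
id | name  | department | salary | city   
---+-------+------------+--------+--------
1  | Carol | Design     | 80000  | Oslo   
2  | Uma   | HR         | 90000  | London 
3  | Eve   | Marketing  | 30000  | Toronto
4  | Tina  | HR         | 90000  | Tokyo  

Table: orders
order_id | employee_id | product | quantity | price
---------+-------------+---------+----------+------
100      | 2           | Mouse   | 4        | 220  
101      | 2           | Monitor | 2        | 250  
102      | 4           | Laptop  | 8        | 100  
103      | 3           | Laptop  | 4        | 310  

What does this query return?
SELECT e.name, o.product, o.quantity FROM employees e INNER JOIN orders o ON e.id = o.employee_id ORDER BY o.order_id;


Joining employees.id = orders.employee_id:
  employee Uma (id=2) -> order Mouse
  employee Uma (id=2) -> order Monitor
  employee Tina (id=4) -> order Laptop
  employee Eve (id=3) -> order Laptop


4 rows:
Uma, Mouse, 4
Uma, Monitor, 2
Tina, Laptop, 8
Eve, Laptop, 4


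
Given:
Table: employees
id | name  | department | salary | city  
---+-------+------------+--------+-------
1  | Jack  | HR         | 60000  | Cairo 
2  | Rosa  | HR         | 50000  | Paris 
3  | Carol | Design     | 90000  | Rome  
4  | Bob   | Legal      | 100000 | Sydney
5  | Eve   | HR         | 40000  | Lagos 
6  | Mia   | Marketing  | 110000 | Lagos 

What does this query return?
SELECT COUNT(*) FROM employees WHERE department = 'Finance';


Counting rows where department = 'Finance'


0


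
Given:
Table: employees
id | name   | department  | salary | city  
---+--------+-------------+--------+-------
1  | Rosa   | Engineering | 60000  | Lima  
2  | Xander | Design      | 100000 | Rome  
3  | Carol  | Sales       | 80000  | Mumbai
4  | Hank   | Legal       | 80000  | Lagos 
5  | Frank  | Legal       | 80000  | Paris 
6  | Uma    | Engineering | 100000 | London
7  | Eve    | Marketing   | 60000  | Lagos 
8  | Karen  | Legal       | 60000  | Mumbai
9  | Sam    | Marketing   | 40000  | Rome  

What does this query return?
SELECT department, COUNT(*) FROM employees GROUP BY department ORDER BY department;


Assigning each row to its department group:
  Rosa -> Engineering
  Xander -> Design
  Carol -> Sales
  Hank -> Legal
  Frank -> Legal
  Uma -> Engineering
  Eve -> Marketing
  Karen -> Legal
  Sam -> Marketing


5 groups:
Design, 1
Engineering, 2
Legal, 3
Marketing, 2
Sales, 1


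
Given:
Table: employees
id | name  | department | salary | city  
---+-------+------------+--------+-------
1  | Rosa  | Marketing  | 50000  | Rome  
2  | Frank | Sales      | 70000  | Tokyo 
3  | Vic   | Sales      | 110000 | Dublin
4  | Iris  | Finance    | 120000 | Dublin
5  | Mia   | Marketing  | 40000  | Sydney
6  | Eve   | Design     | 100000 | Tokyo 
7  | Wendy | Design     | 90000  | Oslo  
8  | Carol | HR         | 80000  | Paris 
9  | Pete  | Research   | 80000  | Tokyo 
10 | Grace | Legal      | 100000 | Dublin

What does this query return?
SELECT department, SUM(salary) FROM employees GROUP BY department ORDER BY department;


Summing salary within each department:
  Design: 100000 + 90000 = 190000
  Finance: 120000 = 120000
  HR: 80000 = 80000
  Legal: 100000 = 100000
  Marketing: 50000 + 40000 = 90000
  Research: 80000 = 80000
  Sales: 70000 + 110000 = 180000


7 groups:
Design, 190000
Finance, 120000
HR, 80000
Legal, 100000
Marketing, 90000
Research, 80000
Sales, 180000


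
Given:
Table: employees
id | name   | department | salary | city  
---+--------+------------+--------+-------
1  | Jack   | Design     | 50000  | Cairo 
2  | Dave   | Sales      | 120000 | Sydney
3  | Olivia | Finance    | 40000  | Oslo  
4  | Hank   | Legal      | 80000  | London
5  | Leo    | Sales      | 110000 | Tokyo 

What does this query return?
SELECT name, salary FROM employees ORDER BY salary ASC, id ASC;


Sorting by salary ASC, then id ASC for ties

5 rows:
Olivia, 40000
Jack, 50000
Hank, 80000
Leo, 110000
Dave, 120000


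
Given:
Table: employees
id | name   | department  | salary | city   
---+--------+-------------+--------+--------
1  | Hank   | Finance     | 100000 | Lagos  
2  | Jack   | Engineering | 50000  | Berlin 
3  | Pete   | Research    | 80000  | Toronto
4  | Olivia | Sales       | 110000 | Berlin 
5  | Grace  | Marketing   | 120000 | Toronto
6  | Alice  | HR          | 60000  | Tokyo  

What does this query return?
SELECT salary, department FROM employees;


Projecting columns: salary, department

6 rows:
100000, Finance
50000, Engineering
80000, Research
110000, Sales
120000, Marketing
60000, HR


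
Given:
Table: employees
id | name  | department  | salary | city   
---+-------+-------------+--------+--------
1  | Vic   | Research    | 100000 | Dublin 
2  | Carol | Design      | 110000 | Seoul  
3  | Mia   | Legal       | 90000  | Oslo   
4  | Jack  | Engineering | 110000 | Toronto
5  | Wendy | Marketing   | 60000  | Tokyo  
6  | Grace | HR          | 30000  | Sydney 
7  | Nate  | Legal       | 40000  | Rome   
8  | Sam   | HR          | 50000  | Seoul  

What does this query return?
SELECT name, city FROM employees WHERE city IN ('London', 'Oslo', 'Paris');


Filtering: city IN ('London', 'Oslo', 'Paris')
Matching: 1 rows

1 rows:
Mia, Oslo


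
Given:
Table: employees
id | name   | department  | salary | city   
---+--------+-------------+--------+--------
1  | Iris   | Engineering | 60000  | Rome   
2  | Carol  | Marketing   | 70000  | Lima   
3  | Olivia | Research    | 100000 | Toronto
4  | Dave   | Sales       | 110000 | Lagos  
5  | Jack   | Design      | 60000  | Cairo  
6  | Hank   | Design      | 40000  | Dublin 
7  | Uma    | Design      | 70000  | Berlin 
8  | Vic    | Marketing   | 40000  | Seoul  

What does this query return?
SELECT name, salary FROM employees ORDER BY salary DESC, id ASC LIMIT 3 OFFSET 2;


Sort by salary DESC (id ASC tiebreak), then skip 2 and take 3
Rows 3 through 5

3 rows:
Carol, 70000
Uma, 70000
Iris, 60000


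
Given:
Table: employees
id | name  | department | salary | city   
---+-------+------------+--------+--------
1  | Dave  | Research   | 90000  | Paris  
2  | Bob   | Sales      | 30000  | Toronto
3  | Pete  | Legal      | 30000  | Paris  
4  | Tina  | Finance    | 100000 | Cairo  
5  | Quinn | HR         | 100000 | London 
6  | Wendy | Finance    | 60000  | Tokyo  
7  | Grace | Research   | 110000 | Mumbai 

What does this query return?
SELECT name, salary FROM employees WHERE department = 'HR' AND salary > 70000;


Filtering: department = 'HR' AND salary > 70000
Matching: 1 rows

1 rows:
Quinn, 100000


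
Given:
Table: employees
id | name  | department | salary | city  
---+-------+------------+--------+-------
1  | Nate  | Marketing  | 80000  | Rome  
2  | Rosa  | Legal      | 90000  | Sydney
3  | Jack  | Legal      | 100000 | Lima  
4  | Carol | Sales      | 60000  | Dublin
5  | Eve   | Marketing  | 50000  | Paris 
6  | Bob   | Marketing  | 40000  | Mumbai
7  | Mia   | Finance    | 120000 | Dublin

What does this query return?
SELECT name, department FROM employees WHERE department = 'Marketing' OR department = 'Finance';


Filtering: department = 'Marketing' OR 'Finance'
Matching: 4 rows

4 rows:
Nate, Marketing
Eve, Marketing
Bob, Marketing
Mia, Finance


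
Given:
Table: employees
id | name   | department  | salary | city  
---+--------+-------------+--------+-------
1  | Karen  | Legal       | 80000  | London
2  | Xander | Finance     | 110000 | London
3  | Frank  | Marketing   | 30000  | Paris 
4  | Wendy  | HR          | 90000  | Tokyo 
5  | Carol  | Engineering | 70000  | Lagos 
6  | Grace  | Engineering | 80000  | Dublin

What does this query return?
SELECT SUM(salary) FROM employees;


SUM(salary) = 80000 + 110000 + 30000 + 90000 + 70000 + 80000 = 460000

460000


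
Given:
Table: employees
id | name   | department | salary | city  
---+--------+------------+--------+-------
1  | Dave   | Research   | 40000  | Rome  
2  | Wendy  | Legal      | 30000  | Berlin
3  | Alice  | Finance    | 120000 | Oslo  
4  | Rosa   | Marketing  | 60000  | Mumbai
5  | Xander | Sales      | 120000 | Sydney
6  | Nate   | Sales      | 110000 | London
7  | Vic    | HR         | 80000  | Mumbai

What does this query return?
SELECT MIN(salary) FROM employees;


Salaries: 40000, 30000, 120000, 60000, 120000, 110000, 80000
MIN = 30000

30000


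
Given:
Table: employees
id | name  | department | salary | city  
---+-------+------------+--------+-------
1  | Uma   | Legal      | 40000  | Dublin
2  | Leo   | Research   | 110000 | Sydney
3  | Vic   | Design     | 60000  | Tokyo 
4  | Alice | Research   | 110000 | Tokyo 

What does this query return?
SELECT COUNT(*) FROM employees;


COUNT(*) counts all rows

4


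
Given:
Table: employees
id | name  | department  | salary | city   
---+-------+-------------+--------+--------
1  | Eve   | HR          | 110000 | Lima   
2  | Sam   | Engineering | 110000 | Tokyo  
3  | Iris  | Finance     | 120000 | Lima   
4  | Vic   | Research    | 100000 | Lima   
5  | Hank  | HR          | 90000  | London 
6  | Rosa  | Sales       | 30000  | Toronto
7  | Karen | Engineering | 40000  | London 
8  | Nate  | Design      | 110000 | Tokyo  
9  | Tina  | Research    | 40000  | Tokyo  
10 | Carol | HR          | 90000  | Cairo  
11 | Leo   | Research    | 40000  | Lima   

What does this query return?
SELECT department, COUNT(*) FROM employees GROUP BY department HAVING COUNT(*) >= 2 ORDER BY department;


Groups with count >= 2:
  Engineering: 2 -> PASS
  HR: 3 -> PASS
  Research: 3 -> PASS
  Design: 1 -> filtered out
  Finance: 1 -> filtered out
  Sales: 1 -> filtered out


3 groups:
Engineering, 2
HR, 3
Research, 3


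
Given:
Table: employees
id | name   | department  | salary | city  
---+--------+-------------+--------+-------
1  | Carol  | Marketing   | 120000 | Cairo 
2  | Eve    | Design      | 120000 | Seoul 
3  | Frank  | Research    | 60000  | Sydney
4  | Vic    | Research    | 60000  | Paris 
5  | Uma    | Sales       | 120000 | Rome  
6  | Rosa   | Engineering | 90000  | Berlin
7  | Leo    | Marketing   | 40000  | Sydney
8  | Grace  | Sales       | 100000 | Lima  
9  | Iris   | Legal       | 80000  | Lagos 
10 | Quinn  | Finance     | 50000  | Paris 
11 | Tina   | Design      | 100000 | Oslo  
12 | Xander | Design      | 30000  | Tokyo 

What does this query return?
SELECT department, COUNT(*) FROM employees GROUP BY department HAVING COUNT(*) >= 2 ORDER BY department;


Groups with count >= 2:
  Design: 3 -> PASS
  Marketing: 2 -> PASS
  Research: 2 -> PASS
  Sales: 2 -> PASS
  Engineering: 1 -> filtered out
  Finance: 1 -> filtered out
  Legal: 1 -> filtered out


4 groups:
Design, 3
Marketing, 2
Research, 2
Sales, 2


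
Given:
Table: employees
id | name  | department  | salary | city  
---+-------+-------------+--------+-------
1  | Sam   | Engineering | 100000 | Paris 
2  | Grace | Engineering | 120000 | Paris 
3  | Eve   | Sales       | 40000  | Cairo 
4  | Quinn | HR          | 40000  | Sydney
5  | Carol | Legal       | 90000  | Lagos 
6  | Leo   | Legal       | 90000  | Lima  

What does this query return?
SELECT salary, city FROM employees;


Projecting columns: salary, city

6 rows:
100000, Paris
120000, Paris
40000, Cairo
40000, Sydney
90000, Lagos
90000, Lima


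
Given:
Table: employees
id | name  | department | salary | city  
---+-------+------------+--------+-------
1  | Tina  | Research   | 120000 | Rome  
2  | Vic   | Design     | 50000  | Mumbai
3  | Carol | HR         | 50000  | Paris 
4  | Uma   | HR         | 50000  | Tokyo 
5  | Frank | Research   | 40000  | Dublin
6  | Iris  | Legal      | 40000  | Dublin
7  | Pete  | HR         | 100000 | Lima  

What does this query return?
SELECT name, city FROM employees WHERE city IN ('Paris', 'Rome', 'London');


Filtering: city IN ('Paris', 'Rome', 'London')
Matching: 2 rows

2 rows:
Tina, Rome
Carol, Paris


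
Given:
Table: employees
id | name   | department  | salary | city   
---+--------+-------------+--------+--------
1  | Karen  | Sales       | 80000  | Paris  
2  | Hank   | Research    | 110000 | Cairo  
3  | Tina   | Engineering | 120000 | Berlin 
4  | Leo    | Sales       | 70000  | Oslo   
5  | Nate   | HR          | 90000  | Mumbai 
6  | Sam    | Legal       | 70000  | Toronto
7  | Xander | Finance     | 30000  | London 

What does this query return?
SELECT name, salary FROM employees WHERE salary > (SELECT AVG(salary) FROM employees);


Subquery: AVG(salary) = 81428.57
Filtering: salary > 81428.57
  Hank (110000) -> MATCH
  Tina (120000) -> MATCH
  Nate (90000) -> MATCH


3 rows:
Hank, 110000
Tina, 120000
Nate, 90000


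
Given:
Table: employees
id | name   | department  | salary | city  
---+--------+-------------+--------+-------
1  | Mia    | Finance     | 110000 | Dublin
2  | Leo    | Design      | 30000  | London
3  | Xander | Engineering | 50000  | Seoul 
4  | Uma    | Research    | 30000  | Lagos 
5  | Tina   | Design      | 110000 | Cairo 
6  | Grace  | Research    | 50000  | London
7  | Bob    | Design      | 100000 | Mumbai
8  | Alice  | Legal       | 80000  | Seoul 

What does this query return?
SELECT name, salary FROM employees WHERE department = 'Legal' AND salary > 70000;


Filtering: department = 'Legal' AND salary > 70000
Matching: 1 rows

1 rows:
Alice, 80000


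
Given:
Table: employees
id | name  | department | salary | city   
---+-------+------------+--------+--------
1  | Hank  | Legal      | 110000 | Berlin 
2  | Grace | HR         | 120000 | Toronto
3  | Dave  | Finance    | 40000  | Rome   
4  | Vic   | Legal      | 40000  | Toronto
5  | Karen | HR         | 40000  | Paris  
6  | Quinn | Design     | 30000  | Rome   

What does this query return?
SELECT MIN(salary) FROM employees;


Salaries: 110000, 120000, 40000, 40000, 40000, 30000
MIN = 30000

30000


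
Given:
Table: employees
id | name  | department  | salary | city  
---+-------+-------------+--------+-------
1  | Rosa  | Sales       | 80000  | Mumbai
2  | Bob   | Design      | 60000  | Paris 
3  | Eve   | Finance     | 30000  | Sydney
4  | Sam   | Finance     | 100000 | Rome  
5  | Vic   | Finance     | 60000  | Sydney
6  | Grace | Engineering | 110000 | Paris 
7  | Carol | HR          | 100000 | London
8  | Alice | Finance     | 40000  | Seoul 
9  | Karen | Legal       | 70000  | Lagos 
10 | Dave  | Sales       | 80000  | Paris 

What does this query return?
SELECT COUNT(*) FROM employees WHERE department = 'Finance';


Counting rows where department = 'Finance'
  Eve -> MATCH
  Sam -> MATCH
  Vic -> MATCH
  Alice -> MATCH


4


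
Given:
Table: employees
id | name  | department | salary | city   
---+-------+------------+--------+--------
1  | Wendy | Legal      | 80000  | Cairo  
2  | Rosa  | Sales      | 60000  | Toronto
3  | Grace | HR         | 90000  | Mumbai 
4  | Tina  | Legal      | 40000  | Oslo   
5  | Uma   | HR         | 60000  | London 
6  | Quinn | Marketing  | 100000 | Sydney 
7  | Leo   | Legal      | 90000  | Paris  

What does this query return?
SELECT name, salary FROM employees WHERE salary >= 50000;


Filtering: salary >= 50000
Matching: 6 rows

6 rows:
Wendy, 80000
Rosa, 60000
Grace, 90000
Uma, 60000
Quinn, 100000
Leo, 90000


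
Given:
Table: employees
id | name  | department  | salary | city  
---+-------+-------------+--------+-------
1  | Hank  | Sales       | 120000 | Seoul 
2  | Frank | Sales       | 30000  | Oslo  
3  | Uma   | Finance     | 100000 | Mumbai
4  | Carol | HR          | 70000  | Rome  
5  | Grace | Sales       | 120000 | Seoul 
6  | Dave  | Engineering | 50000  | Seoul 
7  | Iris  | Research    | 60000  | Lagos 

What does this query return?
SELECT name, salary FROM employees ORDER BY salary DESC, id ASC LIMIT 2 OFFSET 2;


Sort by salary DESC (id ASC tiebreak), then skip 2 and take 2
Rows 3 through 4

2 rows:
Uma, 100000
Carol, 70000


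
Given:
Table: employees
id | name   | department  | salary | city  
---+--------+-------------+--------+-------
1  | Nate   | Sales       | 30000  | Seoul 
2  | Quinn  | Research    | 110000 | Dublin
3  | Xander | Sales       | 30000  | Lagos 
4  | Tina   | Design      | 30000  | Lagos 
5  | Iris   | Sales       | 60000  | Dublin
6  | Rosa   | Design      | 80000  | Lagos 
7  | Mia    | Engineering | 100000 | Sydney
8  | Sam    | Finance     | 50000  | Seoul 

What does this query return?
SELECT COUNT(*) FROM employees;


COUNT(*) counts all rows

8


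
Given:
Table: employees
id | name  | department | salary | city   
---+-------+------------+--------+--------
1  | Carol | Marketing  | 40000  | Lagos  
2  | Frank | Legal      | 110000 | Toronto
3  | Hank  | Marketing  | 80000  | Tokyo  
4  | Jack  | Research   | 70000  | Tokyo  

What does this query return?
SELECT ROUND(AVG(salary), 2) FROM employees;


SUM(salary) = 300000
COUNT = 4
ROUND(AVG, 2) = ROUND(300000 / 4, 2) = 75000.0

75000.0


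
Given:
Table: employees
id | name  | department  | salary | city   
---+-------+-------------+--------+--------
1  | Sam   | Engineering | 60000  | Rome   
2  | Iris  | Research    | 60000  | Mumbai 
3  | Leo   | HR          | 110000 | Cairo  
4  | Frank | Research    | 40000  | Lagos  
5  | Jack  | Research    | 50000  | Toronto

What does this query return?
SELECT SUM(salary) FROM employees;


SUM(salary) = 60000 + 60000 + 110000 + 40000 + 50000 = 320000

320000


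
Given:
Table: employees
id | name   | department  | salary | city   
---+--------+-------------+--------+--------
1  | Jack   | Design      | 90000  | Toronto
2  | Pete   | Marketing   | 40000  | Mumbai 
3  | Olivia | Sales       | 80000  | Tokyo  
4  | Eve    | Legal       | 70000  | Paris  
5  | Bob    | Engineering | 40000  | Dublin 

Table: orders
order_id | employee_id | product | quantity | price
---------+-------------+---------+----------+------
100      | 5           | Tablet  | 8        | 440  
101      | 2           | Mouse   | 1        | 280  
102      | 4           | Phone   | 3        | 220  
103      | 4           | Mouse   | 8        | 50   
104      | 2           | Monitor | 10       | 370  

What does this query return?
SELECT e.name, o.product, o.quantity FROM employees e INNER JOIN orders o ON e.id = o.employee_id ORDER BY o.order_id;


Joining employees.id = orders.employee_id:
  employee Bob (id=5) -> order Tablet
  employee Pete (id=2) -> order Mouse
  employee Eve (id=4) -> order Phone
  employee Eve (id=4) -> order Mouse
  employee Pete (id=2) -> order Monitor


5 rows:
Bob, Tablet, 8
Pete, Mouse, 1
Eve, Phone, 3
Eve, Mouse, 8
Pete, Monitor, 10


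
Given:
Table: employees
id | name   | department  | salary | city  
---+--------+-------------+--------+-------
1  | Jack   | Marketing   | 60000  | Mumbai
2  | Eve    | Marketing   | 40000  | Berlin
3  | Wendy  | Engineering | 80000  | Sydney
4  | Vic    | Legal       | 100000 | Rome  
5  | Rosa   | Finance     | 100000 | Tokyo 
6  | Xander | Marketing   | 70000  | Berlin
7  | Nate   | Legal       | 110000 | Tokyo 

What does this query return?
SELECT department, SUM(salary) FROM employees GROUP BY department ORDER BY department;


Summing salary within each department:
  Engineering: 80000 = 80000
  Finance: 100000 = 100000
  Legal: 100000 + 110000 = 210000
  Marketing: 60000 + 40000 + 70000 = 170000


4 groups:
Engineering, 80000
Finance, 100000
Legal, 210000
Marketing, 170000


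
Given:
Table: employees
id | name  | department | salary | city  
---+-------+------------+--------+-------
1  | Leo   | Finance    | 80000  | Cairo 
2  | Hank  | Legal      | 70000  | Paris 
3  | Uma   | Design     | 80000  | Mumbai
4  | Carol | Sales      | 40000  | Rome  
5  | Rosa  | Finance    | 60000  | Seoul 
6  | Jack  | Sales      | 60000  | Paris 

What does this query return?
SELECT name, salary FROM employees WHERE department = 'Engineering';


Filtering: department = 'Engineering'
Matching rows: 0

Empty result set (0 rows)


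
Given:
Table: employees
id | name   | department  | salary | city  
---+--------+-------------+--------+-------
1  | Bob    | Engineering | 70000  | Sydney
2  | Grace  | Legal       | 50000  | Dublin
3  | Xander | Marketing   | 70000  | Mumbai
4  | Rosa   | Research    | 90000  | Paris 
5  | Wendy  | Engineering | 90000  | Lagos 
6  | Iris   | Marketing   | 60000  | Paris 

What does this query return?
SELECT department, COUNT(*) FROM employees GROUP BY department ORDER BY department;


Assigning each row to its department group:
  Bob -> Engineering
  Grace -> Legal
  Xander -> Marketing
  Rosa -> Research
  Wendy -> Engineering
  Iris -> Marketing


4 groups:
Engineering, 2
Legal, 1
Marketing, 2
Research, 1
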